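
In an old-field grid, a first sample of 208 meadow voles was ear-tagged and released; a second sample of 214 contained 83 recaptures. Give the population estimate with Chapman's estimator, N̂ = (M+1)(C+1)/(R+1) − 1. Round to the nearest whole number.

N̂ = (208+1)(214+1)/(83+1) − 1 = 209·215/84 − 1
= 44935/84 − 1 ≈ 534.9 − 1 ≈ 533.9 → 534

N ≈ 534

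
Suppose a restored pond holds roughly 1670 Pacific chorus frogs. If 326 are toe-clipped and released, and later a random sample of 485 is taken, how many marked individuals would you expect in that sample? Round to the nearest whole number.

expected recaptures ≈ 95

The marked fraction of the population is 326/1670, so in a sample of 485 expect C·(M/N) marked.
E[R] = 326 × 485 / 1670 = 158110 / 1670 ≈ 94.7 → 95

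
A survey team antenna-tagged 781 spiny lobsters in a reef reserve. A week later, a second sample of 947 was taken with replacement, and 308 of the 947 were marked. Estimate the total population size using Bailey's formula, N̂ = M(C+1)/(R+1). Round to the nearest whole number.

N̂ = 781·(947+1)/(308+1) = 781·948/309 = 740388/309 ≈ 2396.1 → 2396

N ≈ 2396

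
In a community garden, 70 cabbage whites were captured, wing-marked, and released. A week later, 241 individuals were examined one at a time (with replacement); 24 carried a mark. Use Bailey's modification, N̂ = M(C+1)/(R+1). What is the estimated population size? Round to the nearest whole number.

N̂ = 70·(241+1)/(24+1) = 70·242/25 = 16940/25 ≈ 677.6 → 678

N ≈ 678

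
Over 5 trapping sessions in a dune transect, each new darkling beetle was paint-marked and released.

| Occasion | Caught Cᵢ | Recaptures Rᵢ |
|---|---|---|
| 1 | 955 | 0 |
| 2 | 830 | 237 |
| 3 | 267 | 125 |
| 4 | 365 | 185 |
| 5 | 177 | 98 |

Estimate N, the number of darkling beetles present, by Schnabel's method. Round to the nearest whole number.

N ≈ 3339

Marked at large before each occasion: Mᵢ = Σⱼ<ᵢ (Cⱼ − Rⱼ) → M1=0, M2=955, M3=1548, M4=1690, M5=1870
Σ MᵢCᵢ = 0·955 + 955·830 + 1548·267 + 1690·365 + 1870·177 = 0 + 792650 + 413316 + 616850 + 330990 = 2153806
Σ Rᵢ = 0 + 237 + 125 + 185 + 98 = 645
N̂ = 2153806 / 645 ≈ 3339.2 → 3339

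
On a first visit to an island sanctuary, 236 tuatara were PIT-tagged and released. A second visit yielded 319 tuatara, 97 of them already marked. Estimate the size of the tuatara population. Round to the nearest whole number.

N = (236 × 319) / 97 = 75284 / 97 ≈ 776.1 → 776

N ≈ 776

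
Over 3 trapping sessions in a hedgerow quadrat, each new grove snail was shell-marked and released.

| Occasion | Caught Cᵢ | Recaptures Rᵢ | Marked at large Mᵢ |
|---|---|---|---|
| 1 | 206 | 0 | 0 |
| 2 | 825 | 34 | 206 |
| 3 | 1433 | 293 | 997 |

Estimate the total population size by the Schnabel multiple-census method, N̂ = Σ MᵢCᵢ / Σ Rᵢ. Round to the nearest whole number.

Σ MᵢCᵢ = 0·206 + 206·825 + 997·1433 = 0 + 169950 + 1428701 = 1598651
Σ Rᵢ = 0 + 34 + 293 = 327
N̂ = 1598651 / 327 ≈ 4888.8 → 4889

N ≈ 4889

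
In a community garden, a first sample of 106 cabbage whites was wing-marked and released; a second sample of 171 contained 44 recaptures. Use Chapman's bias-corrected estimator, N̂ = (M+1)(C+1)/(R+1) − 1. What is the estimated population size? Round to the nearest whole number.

N̂ = (106+1)(171+1)/(44+1) − 1 = 107·172/45 − 1
= 18404/45 − 1 ≈ 409.0 − 1 ≈ 408.0 → 408

N ≈ 408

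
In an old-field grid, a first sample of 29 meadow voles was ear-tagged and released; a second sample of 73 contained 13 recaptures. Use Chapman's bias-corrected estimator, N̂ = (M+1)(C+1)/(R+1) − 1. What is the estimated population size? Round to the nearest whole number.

N ≈ 158

N̂ = (29+1)(73+1)/(13+1) − 1 = 30·74/14 − 1
= 2220/14 − 1 ≈ 158.6 − 1 ≈ 157.6 → 158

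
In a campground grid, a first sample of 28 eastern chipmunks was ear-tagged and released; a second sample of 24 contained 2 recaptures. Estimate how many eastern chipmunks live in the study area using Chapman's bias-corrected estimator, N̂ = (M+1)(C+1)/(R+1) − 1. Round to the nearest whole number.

N ≈ 241

N̂ = (28+1)(24+1)/(2+1) − 1 = 29·25/3 − 1
= 725/3 − 1 ≈ 241.7 − 1 ≈ 240.7 → 241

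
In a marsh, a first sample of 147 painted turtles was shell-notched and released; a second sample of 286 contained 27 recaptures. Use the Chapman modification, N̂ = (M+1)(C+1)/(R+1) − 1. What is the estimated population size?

N̂ = (147+1)(286+1)/(27+1) − 1 = 148·287/28 − 1
= 42476/28 − 1 = 1517 − 1 = 1516

N = 1516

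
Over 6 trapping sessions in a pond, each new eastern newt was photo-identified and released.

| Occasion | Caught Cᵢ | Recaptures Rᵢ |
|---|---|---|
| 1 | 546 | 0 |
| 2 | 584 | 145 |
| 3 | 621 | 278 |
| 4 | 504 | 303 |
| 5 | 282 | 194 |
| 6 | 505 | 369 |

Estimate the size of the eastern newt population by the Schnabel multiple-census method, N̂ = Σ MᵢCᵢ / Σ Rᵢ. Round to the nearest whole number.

N ≈ 2209

Marked at large before each occasion: Mᵢ = Σⱼ<ᵢ (Cⱼ − Rⱼ) → M1=0, M2=546, M3=985, M4=1328, M5=1529, M6=1617
Σ MᵢCᵢ = 0·546 + 546·584 + 985·621 + 1328·504 + 1529·282 + 1617·505 = 0 + 318864 + 611685 + 669312 + 431178 + 816585 = 2847624
Σ Rᵢ = 0 + 145 + 278 + 303 + 194 + 369 = 1289
N̂ = 2847624 / 1289 ≈ 2209.2 → 2209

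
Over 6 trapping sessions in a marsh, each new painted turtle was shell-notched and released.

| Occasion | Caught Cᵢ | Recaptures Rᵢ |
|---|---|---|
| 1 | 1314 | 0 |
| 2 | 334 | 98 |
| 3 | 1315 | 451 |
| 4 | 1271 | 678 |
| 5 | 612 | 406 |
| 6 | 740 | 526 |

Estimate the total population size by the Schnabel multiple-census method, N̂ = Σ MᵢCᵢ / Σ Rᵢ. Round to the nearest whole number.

N ≈ 4522

Marked at large before each occasion: Mᵢ = Σⱼ<ᵢ (Cⱼ − Rⱼ) → M1=0, M2=1314, M3=1550, M4=2414, M5=3007, M6=3213
Σ MᵢCᵢ = 0·1314 + 1314·334 + 1550·1315 + 2414·1271 + 3007·612 + 3213·740 = 0 + 438876 + 2038250 + 3068194 + 1840284 + 2377620 = 9763224
Σ Rᵢ = 0 + 98 + 451 + 678 + 406 + 526 = 2159
N̂ = 9763224 / 2159 ≈ 4522.1 → 4522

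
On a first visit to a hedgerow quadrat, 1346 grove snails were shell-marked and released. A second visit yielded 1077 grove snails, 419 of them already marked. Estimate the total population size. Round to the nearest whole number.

N ≈ 3460

N = (1346 × 1077) / 419 = 1449642 / 419 ≈ 3459.8 → 3460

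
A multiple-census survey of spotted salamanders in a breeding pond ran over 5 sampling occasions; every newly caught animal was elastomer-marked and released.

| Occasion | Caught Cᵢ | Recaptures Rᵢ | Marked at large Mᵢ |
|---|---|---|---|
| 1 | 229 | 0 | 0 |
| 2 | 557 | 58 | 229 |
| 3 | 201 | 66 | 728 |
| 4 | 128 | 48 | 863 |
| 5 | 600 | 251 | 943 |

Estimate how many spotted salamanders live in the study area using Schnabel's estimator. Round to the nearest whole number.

Σ MᵢCᵢ = 0·229 + 229·557 + 728·201 + 863·128 + 943·600 = 0 + 127553 + 146328 + 110464 + 565800 = 950145
Σ Rᵢ = 0 + 58 + 66 + 48 + 251 = 423
N̂ = 950145 / 423 ≈ 2246.2 → 2246

N ≈ 2246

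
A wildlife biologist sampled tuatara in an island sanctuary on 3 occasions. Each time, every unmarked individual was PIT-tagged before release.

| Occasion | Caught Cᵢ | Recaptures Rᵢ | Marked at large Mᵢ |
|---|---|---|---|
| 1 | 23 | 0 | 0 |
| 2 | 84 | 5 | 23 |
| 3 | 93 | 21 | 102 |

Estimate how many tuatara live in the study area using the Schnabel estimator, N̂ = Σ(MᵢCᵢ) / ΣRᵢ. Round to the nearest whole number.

Σ MᵢCᵢ = 0·23 + 23·84 + 102·93 = 0 + 1932 + 9486 = 11418
Σ Rᵢ = 0 + 5 + 21 = 26
N̂ = 11418 / 26 ≈ 439.2 → 439

N ≈ 439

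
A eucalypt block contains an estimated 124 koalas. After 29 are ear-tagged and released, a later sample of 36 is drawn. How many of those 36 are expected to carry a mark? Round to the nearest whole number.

Expected recaptures E[R] = M·C / N.
E[R] = 29 × 36 / 124 = 1044 / 124 ≈ 8.4 → 8

expected recaptures ≈ 8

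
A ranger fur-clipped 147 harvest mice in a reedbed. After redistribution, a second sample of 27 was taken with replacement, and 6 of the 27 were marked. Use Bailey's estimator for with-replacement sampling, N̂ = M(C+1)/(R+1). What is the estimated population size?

N = 588

N̂ = 147·(27+1)/(6+1) = 147·28/7 = 4116/7 = 588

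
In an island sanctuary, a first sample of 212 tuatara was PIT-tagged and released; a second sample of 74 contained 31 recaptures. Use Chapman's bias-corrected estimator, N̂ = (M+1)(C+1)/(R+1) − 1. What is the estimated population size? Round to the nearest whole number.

N ≈ 498

N̂ = (212+1)(74+1)/(31+1) − 1 = 213·75/32 − 1
= 15975/32 − 1 ≈ 499.2 − 1 ≈ 498.2 → 498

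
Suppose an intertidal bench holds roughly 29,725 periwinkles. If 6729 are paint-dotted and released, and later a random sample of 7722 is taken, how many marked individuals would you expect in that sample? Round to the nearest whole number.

Expected recaptures E[R] = M·C / N.
E[R] = 6729 × 7722 / 29725 = 51961338 / 29725 ≈ 1748.1 → 1748

expected recaptures ≈ 1748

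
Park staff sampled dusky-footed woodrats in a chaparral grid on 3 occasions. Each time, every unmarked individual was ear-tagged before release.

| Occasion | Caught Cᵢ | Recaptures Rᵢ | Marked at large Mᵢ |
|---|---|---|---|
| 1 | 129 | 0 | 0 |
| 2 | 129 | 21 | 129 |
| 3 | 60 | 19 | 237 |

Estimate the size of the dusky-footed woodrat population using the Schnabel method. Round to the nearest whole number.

N ≈ 772

Σ MᵢCᵢ = 0·129 + 129·129 + 237·60 = 0 + 16641 + 14220 = 30861
Σ Rᵢ = 0 + 21 + 19 = 40
N̂ = 30861 / 40 ≈ 771.5 → 772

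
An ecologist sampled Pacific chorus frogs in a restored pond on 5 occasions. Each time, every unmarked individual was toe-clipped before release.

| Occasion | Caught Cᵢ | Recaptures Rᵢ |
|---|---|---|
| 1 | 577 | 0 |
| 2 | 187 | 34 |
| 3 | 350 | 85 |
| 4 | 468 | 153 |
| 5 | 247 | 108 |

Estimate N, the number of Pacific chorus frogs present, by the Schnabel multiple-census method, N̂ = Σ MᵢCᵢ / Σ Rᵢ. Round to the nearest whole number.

N ≈ 3033

Marked at large before each occasion: Mᵢ = Σⱼ<ᵢ (Cⱼ − Rⱼ) → M1=0, M2=577, M3=730, M4=995, M5=1310
Σ MᵢCᵢ = 0·577 + 577·187 + 730·350 + 995·468 + 1310·247 = 0 + 107899 + 255500 + 465660 + 323570 = 1152629
Σ Rᵢ = 0 + 34 + 85 + 153 + 108 = 380
N̂ = 1152629 / 380 ≈ 3033.2 → 3033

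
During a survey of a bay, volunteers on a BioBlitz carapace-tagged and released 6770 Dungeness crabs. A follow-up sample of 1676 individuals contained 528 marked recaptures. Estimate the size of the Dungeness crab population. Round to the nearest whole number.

N = (6770 × 1676) / 528 = 11346520 / 528 ≈ 21489.6 → 21490

N ≈ 21,490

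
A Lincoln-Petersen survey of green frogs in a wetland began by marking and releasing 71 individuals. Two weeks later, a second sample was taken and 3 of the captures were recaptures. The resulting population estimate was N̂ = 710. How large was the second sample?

From N = M·C/R: C = N·R / M = 710·3 / 71 = 2130 / 71 = 30.

C = 30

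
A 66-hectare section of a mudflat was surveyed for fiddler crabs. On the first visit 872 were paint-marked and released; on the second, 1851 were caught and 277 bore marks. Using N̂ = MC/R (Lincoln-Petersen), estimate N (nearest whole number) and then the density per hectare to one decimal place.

N̂ = 872·1851/277 = 1614072/277 ≈ 5827.0 → 5827
Density = N̂ / area = 5827 / 66 ≈ 88.29 → 88.3 per hectare

density ≈ 88.3 fiddler crabs per hectare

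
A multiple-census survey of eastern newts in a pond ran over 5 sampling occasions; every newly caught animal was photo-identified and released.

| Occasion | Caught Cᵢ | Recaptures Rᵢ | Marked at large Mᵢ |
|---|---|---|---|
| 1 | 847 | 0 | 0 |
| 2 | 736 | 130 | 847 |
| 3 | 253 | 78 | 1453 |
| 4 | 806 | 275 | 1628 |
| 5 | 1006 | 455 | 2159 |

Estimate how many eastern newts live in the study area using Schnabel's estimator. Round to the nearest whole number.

N ≈ 4771

Σ MᵢCᵢ = 0·847 + 847·736 + 1453·253 + 1628·806 + 2159·1006 = 0 + 623392 + 367609 + 1312168 + 2171954 = 4475123
Σ Rᵢ = 0 + 130 + 78 + 275 + 455 = 938
N̂ = 4475123 / 938 ≈ 4770.9 → 4771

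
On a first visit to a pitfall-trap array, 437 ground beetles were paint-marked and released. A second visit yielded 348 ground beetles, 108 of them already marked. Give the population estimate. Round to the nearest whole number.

The marked fraction in the recapture sample should equal the marked fraction in the population: 108/348 = 437/N.
N = (437 × 348) / 108 = 152076 / 108 ≈ 1408.1 → 1408

N ≈ 1408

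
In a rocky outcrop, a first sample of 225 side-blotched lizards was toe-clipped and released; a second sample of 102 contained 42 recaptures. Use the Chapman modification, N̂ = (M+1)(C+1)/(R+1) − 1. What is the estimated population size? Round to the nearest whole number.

N ≈ 540

N̂ = (225+1)(102+1)/(42+1) − 1 = 226·103/43 − 1
= 23278/43 − 1 ≈ 541.3 − 1 ≈ 540.3 → 540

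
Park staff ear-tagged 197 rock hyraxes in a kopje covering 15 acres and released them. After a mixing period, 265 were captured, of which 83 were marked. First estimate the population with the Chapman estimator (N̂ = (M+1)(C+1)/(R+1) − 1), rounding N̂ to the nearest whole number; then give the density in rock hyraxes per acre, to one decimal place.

density ≈ 41.7 rock hyraxes per acre

N̂ = 198·266/84 − 1 = 52668/84 − 1 = 626
Density = N̂ / area = 626 / 15 ≈ 41.73 → 41.7 per acre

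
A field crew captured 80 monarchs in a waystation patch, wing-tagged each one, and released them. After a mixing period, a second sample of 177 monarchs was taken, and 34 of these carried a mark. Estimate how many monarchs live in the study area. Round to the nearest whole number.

N = (80 × 177) / 34 = 14160 / 34 ≈ 416.47 → 416

N ≈ 416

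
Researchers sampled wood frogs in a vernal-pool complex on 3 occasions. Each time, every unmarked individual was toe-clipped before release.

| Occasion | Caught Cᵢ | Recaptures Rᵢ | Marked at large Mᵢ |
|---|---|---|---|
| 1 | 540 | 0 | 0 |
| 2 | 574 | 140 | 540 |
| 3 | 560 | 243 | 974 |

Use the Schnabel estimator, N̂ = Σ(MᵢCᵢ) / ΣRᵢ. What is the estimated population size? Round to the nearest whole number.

N ≈ 2233

Σ MᵢCᵢ = 0·540 + 540·574 + 974·560 = 0 + 309960 + 545440 = 855400
Σ Rᵢ = 0 + 140 + 243 = 383
N̂ = 855400 / 383 ≈ 2233.4 → 2233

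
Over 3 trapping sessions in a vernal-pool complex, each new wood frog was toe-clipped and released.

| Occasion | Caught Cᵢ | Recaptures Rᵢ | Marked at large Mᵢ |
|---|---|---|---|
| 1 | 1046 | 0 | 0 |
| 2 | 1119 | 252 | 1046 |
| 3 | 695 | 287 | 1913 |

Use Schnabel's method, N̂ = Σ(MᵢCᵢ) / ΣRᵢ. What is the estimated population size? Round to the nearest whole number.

N ≈ 4638

Σ MᵢCᵢ = 0·1046 + 1046·1119 + 1913·695 = 0 + 1170474 + 1329535 = 2500009
Σ Rᵢ = 0 + 252 + 287 = 539
N̂ = 2500009 / 539 ≈ 4638.2 → 4638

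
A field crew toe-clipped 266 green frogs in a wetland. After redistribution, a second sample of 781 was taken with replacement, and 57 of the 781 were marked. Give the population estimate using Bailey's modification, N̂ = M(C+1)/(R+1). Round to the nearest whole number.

N̂ = 266·(781+1)/(57+1) = 266·782/58 = 208012/58 ≈ 3586.4 → 3586

N ≈ 3586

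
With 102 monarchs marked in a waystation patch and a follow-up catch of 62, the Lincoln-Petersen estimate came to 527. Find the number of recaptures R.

From N = M·C/R: R = M·C / N = 102·62 / 527 = 6324 / 527 = 12.

R = 12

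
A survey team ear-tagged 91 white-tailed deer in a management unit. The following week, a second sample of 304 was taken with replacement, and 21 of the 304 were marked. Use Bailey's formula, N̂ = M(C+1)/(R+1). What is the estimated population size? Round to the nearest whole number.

N ≈ 1262

N̂ = 91·(304+1)/(21+1) = 91·305/22 = 27755/22 ≈ 1261.6 → 1262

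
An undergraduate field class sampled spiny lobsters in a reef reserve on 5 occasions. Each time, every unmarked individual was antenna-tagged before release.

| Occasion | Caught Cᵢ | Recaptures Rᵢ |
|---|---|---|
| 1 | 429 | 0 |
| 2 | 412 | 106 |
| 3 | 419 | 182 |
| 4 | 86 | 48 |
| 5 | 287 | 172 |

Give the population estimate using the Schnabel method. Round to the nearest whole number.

Marked at large before each occasion: Mᵢ = Σⱼ<ᵢ (Cⱼ − Rⱼ) → M1=0, M2=429, M3=735, M4=972, M5=1010
Σ MᵢCᵢ = 0·429 + 429·412 + 735·419 + 972·86 + 1010·287 = 0 + 176748 + 307965 + 83592 + 289870 = 858175
Σ Rᵢ = 0 + 106 + 182 + 48 + 172 = 508
N̂ = 858175 / 508 ≈ 1689.3 → 1689

N ≈ 1689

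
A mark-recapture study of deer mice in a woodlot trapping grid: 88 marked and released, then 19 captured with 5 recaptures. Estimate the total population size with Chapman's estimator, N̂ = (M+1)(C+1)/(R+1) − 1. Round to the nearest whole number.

N̂ = (88+1)(19+1)/(5+1) − 1 = 89·20/6 − 1
= 1780/6 − 1 ≈ 296.7 − 1 ≈ 295.7 → 296

N ≈ 296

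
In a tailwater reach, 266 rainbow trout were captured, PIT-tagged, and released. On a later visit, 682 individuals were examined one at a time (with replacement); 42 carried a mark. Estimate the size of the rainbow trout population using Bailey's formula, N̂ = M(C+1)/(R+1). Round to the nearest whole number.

N ≈ 4225

N̂ = 266·(682+1)/(42+1) = 266·683/43 = 181678/43 ≈ 4225.1 → 4225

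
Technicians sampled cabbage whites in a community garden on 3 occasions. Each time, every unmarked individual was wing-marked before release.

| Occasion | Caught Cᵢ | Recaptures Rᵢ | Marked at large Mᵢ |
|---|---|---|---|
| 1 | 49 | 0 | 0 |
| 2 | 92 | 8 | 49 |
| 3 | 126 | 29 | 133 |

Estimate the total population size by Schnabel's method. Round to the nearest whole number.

N ≈ 575

Σ MᵢCᵢ = 0·49 + 49·92 + 133·126 = 0 + 4508 + 16758 = 21266
Σ Rᵢ = 0 + 8 + 29 = 37
N̂ = 21266 / 37 ≈ 574.8 → 575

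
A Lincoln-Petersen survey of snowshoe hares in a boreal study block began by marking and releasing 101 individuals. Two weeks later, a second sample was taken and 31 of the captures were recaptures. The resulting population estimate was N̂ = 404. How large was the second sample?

C = 124

From N = M·C/R: C = N·R / M = 404·31 / 101 = 12524 / 101 = 124.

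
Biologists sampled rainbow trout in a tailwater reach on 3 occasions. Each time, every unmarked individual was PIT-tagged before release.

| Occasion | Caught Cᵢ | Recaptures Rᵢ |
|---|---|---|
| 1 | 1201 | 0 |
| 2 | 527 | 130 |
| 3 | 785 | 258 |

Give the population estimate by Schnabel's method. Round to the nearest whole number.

Marked at large before each occasion: Mᵢ = Σⱼ<ᵢ (Cⱼ − Rⱼ) → M1=0, M2=1201, M3=1598
Σ MᵢCᵢ = 0·1201 + 1201·527 + 1598·785 = 0 + 632927 + 1254430 = 1887357
Σ Rᵢ = 0 + 130 + 258 = 388
N̂ = 1887357 / 388 ≈ 4864.3 → 4864

N ≈ 4864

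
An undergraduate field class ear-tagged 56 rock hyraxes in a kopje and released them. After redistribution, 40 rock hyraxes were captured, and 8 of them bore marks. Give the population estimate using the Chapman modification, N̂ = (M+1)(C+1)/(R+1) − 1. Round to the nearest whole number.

N ≈ 259

N̂ = (56+1)(40+1)/(8+1) − 1 = 57·41/9 − 1
= 2337/9 − 1 ≈ 259.7 − 1 ≈ 258.7 → 259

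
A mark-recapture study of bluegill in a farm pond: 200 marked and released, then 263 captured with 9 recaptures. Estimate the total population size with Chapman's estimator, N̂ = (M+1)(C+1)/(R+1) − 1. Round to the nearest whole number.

N ≈ 5305

N̂ = (200+1)(263+1)/(9+1) − 1 = 201·264/10 − 1
= 53064/10 − 1 ≈ 5306.4 − 1 ≈ 5305.4 → 5305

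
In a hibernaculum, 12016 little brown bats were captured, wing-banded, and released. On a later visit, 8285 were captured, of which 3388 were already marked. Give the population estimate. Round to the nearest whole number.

N ≈ 29,384

N = (12016 × 8285) / 3388 = 99552560 / 3388 ≈ 29383.9 → 29384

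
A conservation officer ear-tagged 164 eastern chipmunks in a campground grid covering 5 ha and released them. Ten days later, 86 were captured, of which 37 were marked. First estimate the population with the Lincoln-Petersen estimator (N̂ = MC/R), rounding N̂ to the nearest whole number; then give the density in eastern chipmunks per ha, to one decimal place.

N̂ = 164·86/37 = 14104/37 ≈ 381.2 → 381
Density = N̂ / area = 381 / 5 ≈ 76.20 → 76.2 per ha

density ≈ 76.2 eastern chipmunks per ha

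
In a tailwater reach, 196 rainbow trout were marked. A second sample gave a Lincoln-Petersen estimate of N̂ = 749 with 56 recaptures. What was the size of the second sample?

From N = M·C/R: C = N·R / M = 749·56 / 196 = 41944 / 196 = 214.

C = 214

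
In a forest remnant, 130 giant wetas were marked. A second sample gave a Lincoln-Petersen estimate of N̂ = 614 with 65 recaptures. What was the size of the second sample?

From N = M·C/R: C = N·R / M = 614·65 / 130 = 39910 / 130 = 307.

C = 307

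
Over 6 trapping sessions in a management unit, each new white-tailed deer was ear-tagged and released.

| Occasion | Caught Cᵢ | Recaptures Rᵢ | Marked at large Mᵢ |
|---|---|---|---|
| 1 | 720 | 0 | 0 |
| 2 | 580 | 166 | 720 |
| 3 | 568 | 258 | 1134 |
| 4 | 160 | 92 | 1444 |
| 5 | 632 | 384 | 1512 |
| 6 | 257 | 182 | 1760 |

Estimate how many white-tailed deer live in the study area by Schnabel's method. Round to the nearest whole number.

Σ MᵢCᵢ = 0·720 + 720·580 + 1134·568 + 1444·160 + 1512·632 + 1760·257 = 0 + 417600 + 644112 + 231040 + 955584 + 452320 = 2700656
Σ Rᵢ = 0 + 166 + 258 + 92 + 384 + 182 = 1082
N̂ = 2700656 / 1082 ≈ 2496.0 → 2496

N ≈ 2496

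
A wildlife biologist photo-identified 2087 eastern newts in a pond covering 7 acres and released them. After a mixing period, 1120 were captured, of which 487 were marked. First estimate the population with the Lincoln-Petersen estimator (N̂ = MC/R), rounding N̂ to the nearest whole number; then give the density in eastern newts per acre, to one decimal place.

N̂ = 2087·1120/487 = 2337440/487 ≈ 4799.7 → 4800
Density = N̂ / area = 4800 / 7 ≈ 685.71 → 685.7 per acre

density ≈ 685.7 eastern newts per acre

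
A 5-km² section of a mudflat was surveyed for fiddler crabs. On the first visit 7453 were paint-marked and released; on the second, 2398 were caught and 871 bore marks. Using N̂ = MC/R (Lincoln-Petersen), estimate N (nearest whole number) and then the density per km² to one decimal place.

N̂ = 7453·2398/871 = 17872294/871 ≈ 20519.3 → 20519
Density = N̂ / area = 20519 / 5 ≈ 4103.80 → 4103.8 per km²

density ≈ 4103.8 fiddler crabs per km²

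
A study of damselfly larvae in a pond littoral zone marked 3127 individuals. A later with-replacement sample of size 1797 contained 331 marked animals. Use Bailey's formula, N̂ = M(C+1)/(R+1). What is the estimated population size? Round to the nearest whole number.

N ≈ 16,935

N̂ = 3127·(1797+1)/(331+1) = 3127·1798/332 = 5622346/332 ≈ 16934.8 → 16935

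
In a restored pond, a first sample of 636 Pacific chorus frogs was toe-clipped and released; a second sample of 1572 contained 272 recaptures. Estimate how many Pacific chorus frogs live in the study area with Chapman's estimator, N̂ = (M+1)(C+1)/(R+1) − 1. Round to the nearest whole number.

N̂ = (636+1)(1572+1)/(272+1) − 1 = 637·1573/273 − 1
= 1002001/273 − 1 ≈ 3670.3 − 1 ≈ 3669.3 → 3669

N ≈ 3669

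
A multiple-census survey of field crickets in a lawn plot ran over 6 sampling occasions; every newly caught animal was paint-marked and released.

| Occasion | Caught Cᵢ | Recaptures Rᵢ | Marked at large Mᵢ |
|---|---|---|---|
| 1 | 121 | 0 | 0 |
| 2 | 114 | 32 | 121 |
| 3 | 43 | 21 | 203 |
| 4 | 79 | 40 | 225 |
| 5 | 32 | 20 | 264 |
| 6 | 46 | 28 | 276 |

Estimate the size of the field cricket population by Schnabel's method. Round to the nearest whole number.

Σ MᵢCᵢ = 0·121 + 121·114 + 203·43 + 225·79 + 264·32 + 276·46 = 0 + 13794 + 8729 + 17775 + 8448 + 12696 = 61442
Σ Rᵢ = 0 + 32 + 21 + 40 + 20 + 28 = 141
N̂ = 61442 / 141 ≈ 435.8 → 436

N ≈ 436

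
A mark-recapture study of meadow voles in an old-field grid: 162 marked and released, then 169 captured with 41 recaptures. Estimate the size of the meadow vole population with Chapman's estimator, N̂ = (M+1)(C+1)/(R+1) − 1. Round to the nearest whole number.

N̂ = (162+1)(169+1)/(41+1) − 1 = 163·170/42 − 1
= 27710/42 − 1 ≈ 659.8 − 1 ≈ 658.8 → 659

N ≈ 659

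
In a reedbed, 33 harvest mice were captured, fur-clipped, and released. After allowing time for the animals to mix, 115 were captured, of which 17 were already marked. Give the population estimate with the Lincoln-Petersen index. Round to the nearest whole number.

N ≈ 223

The marked fraction in the recapture sample should equal the marked fraction in the population: 17/115 = 33/N.
N = (33 × 115) / 17 = 3795 / 17 ≈ 223.2 → 223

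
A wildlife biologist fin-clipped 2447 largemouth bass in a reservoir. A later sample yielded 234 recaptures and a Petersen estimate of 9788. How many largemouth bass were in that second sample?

From N = M·C/R: C = N·R / M = 9788·234 / 2447 = 2290392 / 2447 = 936.

C = 936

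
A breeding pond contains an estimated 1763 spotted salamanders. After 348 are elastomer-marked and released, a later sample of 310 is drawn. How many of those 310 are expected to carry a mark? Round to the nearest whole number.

expected recaptures ≈ 61

Expected recaptures E[R] = M·C / N.
E[R] = 348 × 310 / 1763 = 107880 / 1763 ≈ 61.2 → 61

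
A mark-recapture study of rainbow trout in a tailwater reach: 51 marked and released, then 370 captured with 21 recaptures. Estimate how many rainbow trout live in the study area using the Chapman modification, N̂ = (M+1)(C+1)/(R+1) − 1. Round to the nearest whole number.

N ≈ 876

N̂ = (51+1)(370+1)/(21+1) − 1 = 52·371/22 − 1
= 19292/22 − 1 ≈ 876.9 − 1 ≈ 875.9 → 876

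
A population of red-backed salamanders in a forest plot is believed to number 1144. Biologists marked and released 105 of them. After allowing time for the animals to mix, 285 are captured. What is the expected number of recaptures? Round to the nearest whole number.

Expected recaptures E[R] = M·C / N.
E[R] = 105 × 285 / 1144 = 29925 / 1144 ≈ 26.2 → 26

expected recaptures ≈ 26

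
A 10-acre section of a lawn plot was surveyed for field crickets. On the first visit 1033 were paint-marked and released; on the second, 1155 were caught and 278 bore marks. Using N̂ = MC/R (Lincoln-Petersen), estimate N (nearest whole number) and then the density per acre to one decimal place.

N̂ = 1033·1155/278 = 1193115/278 ≈ 4291.8 → 4292
Density = N̂ / area = 4292 / 10 ≈ 429.20 → 429.2 per acre

density ≈ 429.2 field crickets per acre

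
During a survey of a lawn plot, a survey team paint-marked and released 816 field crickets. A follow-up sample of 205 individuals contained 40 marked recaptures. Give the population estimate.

N = 4182

Lincoln-Petersen assumes M/N = R/C, so N = M·C / R.
N = (816 × 205) / 40 = 167280 / 40 = 4182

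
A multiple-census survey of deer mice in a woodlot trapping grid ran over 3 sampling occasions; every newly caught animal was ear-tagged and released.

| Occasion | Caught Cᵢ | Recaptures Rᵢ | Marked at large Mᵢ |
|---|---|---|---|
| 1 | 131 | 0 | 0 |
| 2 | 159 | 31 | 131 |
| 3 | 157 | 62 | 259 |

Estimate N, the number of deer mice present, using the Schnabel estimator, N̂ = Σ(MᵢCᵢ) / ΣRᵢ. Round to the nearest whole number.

Σ MᵢCᵢ = 0·131 + 131·159 + 259·157 = 0 + 20829 + 40663 = 61492
Σ Rᵢ = 0 + 31 + 62 = 93
N̂ = 61492 / 93 ≈ 661.2 → 661

N ≈ 661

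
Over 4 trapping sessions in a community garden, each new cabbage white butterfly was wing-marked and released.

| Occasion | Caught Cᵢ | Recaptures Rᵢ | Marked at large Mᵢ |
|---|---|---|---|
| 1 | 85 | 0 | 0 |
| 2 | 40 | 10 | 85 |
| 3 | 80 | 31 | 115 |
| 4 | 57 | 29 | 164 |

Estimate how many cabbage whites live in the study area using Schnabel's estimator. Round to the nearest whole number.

Σ MᵢCᵢ = 0·85 + 85·40 + 115·80 + 164·57 = 0 + 3400 + 9200 + 9348 = 21948
Σ Rᵢ = 0 + 10 + 31 + 29 = 70
N̂ = 21948 / 70 ≈ 313.5 → 314

N ≈ 314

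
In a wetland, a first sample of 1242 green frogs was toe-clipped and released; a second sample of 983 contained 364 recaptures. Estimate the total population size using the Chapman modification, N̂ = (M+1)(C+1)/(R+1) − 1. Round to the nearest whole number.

N ≈ 3350

N̂ = (1242+1)(983+1)/(364+1) − 1 = 1243·984/365 − 1
= 1223112/365 − 1 ≈ 3351.0 − 1 ≈ 3350.0 → 3350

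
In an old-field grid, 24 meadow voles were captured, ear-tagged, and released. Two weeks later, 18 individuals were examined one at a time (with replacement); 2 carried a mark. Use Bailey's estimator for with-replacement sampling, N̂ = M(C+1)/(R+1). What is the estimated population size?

N = 152

N̂ = 24·(18+1)/(2+1) = 24·19/3 = 456/3 = 152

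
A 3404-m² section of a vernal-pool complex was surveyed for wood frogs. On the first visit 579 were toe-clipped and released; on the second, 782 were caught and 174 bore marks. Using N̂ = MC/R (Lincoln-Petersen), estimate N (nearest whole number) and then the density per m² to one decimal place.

density ≈ 0.8 wood frogs per m²

N̂ = 579·782/174 = 452778/174 ≈ 2602.2 → 2602
Density = N̂ / area = 2602 / 3404 ≈ 0.76 → 0.8 per m²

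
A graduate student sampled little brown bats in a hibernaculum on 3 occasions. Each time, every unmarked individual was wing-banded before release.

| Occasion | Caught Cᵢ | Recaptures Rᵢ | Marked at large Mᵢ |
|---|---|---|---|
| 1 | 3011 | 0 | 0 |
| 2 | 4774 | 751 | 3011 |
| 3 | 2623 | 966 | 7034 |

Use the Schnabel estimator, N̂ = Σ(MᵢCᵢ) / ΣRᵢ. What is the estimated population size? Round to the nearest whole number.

Σ MᵢCᵢ = 0·3011 + 3011·4774 + 7034·2623 = 0 + 14374514 + 18450182 = 32824696
Σ Rᵢ = 0 + 751 + 966 = 1717
N̂ = 32824696 / 1717 ≈ 19117.47 → 19117

N ≈ 19,117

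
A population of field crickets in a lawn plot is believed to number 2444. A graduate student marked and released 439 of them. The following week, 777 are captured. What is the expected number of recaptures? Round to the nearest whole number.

expected recaptures ≈ 140

Expected recaptures E[R] = M·C / N.
E[R] = 439 × 777 / 2444 = 341103 / 2444 ≈ 139.6 → 140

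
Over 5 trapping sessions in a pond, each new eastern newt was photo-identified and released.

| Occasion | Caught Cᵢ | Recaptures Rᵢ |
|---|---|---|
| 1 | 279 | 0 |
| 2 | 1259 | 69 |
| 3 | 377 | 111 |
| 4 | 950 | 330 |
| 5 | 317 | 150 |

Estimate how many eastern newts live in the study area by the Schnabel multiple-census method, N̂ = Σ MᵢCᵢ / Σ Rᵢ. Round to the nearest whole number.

Marked at large before each occasion: Mᵢ = Σⱼ<ᵢ (Cⱼ − Rⱼ) → M1=0, M2=279, M3=1469, M4=1735, M5=2355
Σ MᵢCᵢ = 0·279 + 279·1259 + 1469·377 + 1735·950 + 2355·317 = 0 + 351261 + 553813 + 1648250 + 746535 = 3299859
Σ Rᵢ = 0 + 69 + 111 + 330 + 150 = 660
N̂ = 3299859 / 660 ≈ 4999.8 → 5000

N ≈ 5000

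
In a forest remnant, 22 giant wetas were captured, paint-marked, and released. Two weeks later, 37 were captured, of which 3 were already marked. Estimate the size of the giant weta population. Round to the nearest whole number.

N = (22 × 37) / 3 = 814 / 3 ≈ 271.3 → 271

N ≈ 271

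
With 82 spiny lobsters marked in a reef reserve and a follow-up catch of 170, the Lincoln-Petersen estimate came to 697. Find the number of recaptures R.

R = 20

From N = M·C/R: R = M·C / N = 82·170 / 697 = 13940 / 697 = 20.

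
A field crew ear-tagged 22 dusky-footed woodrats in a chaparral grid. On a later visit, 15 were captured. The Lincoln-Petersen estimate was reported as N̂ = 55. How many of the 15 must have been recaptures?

From N = M·C/R: R = M·C / N = 22·15 / 55 = 330 / 55 = 6.

R = 6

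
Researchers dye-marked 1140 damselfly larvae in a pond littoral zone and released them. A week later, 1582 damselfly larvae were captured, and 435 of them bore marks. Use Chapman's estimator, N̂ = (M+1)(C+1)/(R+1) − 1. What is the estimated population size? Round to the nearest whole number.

N̂ = (1140+1)(1582+1)/(435+1) − 1 = 1141·1583/436 − 1
= 1806203/436 − 1 ≈ 4142.7 − 1 ≈ 4141.7 → 4142

N ≈ 4142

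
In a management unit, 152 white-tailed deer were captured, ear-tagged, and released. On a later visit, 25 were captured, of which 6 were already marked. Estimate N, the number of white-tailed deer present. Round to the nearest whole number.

N = (152 × 25) / 6 = 3800 / 6 ≈ 633.3 → 633

N ≈ 633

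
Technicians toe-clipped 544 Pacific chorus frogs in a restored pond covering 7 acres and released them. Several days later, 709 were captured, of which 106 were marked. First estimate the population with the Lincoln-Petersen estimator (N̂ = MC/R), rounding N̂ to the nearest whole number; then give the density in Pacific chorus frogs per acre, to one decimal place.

N̂ = 544·709/106 = 385696/106 ≈ 3638.6 → 3639
Density = N̂ / area = 3639 / 7 ≈ 519.86 → 519.9 per acre

density ≈ 519.9 Pacific chorus frogs per acre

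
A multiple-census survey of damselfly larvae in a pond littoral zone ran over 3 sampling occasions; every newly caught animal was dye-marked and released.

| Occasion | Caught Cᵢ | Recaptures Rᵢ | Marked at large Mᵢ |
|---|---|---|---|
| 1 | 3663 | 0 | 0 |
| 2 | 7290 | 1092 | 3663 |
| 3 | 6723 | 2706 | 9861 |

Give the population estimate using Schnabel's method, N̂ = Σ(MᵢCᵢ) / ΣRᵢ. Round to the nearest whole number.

Σ MᵢCᵢ = 0·3663 + 3663·7290 + 9861·6723 = 0 + 26703270 + 66295503 = 92998773
Σ Rᵢ = 0 + 1092 + 2706 = 3798
N̂ = 92998773 / 3798 ≈ 24486.2 → 24486

N ≈ 24,486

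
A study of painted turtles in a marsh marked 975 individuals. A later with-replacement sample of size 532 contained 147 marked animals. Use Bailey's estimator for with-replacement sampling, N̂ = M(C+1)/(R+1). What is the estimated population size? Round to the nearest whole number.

N̂ = 975·(532+1)/(147+1) = 975·533/148 = 519675/148 ≈ 3511.3 → 3511

N ≈ 3511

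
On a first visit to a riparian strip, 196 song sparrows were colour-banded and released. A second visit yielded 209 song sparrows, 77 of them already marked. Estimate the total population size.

N = 532

The marked fraction in the recapture sample should equal the marked fraction in the population: 77/209 = 196/N.
N = (196 × 209) / 77 = 40964 / 77 = 532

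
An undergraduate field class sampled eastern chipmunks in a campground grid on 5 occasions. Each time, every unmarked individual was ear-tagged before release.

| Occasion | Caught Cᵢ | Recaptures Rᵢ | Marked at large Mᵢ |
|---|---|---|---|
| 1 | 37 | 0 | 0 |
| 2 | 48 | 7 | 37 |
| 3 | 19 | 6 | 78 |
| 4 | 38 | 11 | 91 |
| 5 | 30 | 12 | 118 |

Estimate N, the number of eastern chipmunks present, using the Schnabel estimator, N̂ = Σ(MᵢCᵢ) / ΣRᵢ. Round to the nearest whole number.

Σ MᵢCᵢ = 0·37 + 37·48 + 78·19 + 91·38 + 118·30 = 0 + 1776 + 1482 + 3458 + 3540 = 10256
Σ Rᵢ = 0 + 7 + 6 + 11 + 12 = 36
N̂ = 10256 / 36 ≈ 284.9 → 285

N ≈ 285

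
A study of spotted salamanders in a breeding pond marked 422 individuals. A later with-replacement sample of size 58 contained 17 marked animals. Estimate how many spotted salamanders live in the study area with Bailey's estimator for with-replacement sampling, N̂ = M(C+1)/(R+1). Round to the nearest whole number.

N ≈ 1383

N̂ = 422·(58+1)/(17+1) = 422·59/18 = 24898/18 ≈ 1383.2 → 1383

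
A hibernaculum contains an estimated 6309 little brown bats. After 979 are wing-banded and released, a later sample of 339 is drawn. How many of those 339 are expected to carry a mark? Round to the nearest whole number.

expected recaptures ≈ 53

The marked fraction of the population is 979/6309, so in a sample of 339 expect C·(M/N) marked.
E[R] = 979 × 339 / 6309 = 331881 / 6309 ≈ 52.6 → 53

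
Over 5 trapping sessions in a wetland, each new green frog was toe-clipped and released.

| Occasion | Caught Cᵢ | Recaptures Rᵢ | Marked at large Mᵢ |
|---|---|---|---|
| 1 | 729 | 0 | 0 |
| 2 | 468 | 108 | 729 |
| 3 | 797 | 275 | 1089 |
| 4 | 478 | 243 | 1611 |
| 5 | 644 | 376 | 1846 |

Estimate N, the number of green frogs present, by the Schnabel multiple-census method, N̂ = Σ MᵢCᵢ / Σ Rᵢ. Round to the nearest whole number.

N ≈ 3162

Σ MᵢCᵢ = 0·729 + 729·468 + 1089·797 + 1611·478 + 1846·644 = 0 + 341172 + 867933 + 770058 + 1188824 = 3167987
Σ Rᵢ = 0 + 108 + 275 + 243 + 376 = 1002
N̂ = 3167987 / 1002 ≈ 3161.7 → 3162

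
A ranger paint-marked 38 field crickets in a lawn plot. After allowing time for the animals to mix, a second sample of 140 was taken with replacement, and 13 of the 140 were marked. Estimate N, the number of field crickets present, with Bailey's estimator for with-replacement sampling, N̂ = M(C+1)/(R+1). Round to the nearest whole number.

N̂ = 38·(140+1)/(13+1) = 38·141/14 = 5358/14 ≈ 382.7 → 383

N ≈ 383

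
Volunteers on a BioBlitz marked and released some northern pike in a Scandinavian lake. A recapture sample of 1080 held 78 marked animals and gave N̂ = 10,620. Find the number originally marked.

From N = M·C/R: M = N·R / C = 10620·78 / 1080 = 828360 / 1080 = 767.

M = 767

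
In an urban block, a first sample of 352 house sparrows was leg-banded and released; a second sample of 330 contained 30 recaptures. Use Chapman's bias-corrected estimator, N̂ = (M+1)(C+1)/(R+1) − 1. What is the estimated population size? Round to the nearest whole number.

N ≈ 3768

N̂ = (352+1)(330+1)/(30+1) − 1 = 353·331/31 − 1
= 116843/31 − 1 ≈ 3769.1 − 1 ≈ 3768.1 → 3768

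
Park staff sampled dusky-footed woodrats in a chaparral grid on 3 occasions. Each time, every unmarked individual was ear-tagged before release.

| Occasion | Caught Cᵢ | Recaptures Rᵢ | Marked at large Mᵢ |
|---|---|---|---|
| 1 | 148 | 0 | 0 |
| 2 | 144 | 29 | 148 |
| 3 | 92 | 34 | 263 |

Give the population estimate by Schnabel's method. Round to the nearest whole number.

Σ MᵢCᵢ = 0·148 + 148·144 + 263·92 = 0 + 21312 + 24196 = 45508
Σ Rᵢ = 0 + 29 + 34 = 63
N̂ = 45508 / 63 ≈ 722.3 → 722

N ≈ 722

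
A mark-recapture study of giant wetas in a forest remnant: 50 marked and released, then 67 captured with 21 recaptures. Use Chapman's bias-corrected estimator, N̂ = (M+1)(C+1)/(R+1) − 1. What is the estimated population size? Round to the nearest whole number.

N̂ = (50+1)(67+1)/(21+1) − 1 = 51·68/22 − 1
= 3468/22 − 1 ≈ 157.6 − 1 ≈ 156.6 → 157

N ≈ 157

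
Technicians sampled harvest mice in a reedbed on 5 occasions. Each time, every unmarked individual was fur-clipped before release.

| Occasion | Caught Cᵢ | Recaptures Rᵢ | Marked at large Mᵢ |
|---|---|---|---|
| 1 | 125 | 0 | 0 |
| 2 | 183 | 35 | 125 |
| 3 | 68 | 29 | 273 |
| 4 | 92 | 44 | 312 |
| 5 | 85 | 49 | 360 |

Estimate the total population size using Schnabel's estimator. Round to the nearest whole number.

N ≈ 642

Σ MᵢCᵢ = 0·125 + 125·183 + 273·68 + 312·92 + 360·85 = 0 + 22875 + 18564 + 28704 + 30600 = 100743
Σ Rᵢ = 0 + 35 + 29 + 44 + 49 = 157
N̂ = 100743 / 157 ≈ 641.7 → 642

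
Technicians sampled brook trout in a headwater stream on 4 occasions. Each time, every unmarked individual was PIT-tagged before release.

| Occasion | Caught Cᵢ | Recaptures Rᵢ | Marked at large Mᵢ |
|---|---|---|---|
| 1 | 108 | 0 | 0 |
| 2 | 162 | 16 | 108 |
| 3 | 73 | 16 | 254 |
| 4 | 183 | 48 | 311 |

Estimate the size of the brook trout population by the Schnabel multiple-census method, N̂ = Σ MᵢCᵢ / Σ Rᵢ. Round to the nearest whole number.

N ≈ 1162

Σ MᵢCᵢ = 0·108 + 108·162 + 254·73 + 311·183 = 0 + 17496 + 18542 + 56913 = 92951
Σ Rᵢ = 0 + 16 + 16 + 48 = 80
N̂ = 92951 / 80 ≈ 1161.9 → 1162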